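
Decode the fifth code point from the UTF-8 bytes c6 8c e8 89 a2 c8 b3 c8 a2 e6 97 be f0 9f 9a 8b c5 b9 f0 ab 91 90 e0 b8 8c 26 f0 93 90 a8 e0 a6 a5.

Offset 0: leading byte 0xC6 = 11000110 → 2-byte char #1 = C6 8C.
Offset 2: leading byte 0xE8 = 11101000 → 3-byte char #2 = E8 89 A2.
Offset 5: leading byte 0xC8 = 11001000 → 2-byte char #3 = C8 B3.
Offset 7: leading byte 0xC8 = 11001000 → 2-byte char #4 = C8 A2.
Offset 9: leading byte 0xE6 = 11100110 → 3-byte char #5 = E6 97 BE.
Leading byte 0xE6 = 11100110 matches 1110xxxx → 3-byte sequence.
Byte 1: 0xE6 = 11100110, payload 0110 (4 bits).
Byte 2: 0x97 = 10010111 (10xxxxxx ✓), payload 010111.
Byte 3: 0xBE = 10111110 (10xxxxxx ✓), payload 111110.
Concatenate: 0110010111111110 = 0x65FE (16 bits → U+65FE).

U+65FE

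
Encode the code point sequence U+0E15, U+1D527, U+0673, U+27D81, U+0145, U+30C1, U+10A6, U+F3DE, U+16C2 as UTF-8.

U+0E15: 3-byte form → E0 B8 95.
U+1D527: 4-byte form → F0 9D 94 A7.
U+0673: 2-byte form → D9 B3.
U+27D81: 4-byte form → F0 A7 B6 81.
U+0145: 2-byte form → C5 85.
U+30C1: 3-byte form → E3 83 81.
U+10A6: 3-byte form → E1 82 A6.
U+F3DE: 3-byte form → EF 8F 9E.
U+16C2: 3-byte form → E1 9B 82.
Concatenated (27 bytes): E0 B8 95 F0 9D 94 A7 D9 B3 F0 A7 B6 81 C5 85 E3 83 81 E1 82 A6 EF 8F 9E E1 9B 82.

E0 B8 95 F0 9D 94 A7 D9 B3 F0 A7 B6 81 C5 85 E3 83 81 E1 82 A6 EF 8F 9E E1 9B 82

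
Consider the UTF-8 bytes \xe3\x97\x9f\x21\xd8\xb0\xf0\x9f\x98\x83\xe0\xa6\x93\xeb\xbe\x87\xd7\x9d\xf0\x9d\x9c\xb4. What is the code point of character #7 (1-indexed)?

U+05DD

Offset 0: leading byte 0xE3 = 11100011 → 3-byte char #1 = E3 97 9F.
Offset 3: leading byte 0x21 = 00100001 → 1-byte char #2 = 21.
Offset 4: leading byte 0xD8 = 11011000 → 2-byte char #3 = D8 B0.
Offset 6: leading byte 0xF0 = 11110000 → 4-byte char #4 = F0 9F 98 83.
Offset 10: leading byte 0xE0 = 11100000 → 3-byte char #5 = E0 A6 93.
Offset 13: leading byte 0xEB = 11101011 → 3-byte char #6 = EB BE 87.
Offset 16: leading byte 0xD7 = 11010111 → 2-byte char #7 = D7 9D.
Leading byte 0xD7 = 11010111 matches 110xxxxx → 2-byte sequence.
Byte 1: 0xD7 = 11010111, payload 10111 (5 bits).
Byte 2: 0x9D = 10011101 (10xxxxxx ✓), payload 011101.
Concatenate: 10111011101 = 0x5DD (11 bits → U+05DD).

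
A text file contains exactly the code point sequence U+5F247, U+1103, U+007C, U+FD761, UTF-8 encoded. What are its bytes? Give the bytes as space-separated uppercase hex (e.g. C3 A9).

F1 9F 89 87 E1 84 83 7C F3 BD 9D A1

U+5F247: 4-byte form → F1 9F 89 87.
U+1103: 3-byte form → E1 84 83.
U+007C: 1-byte form → 7C.
U+FD761: 4-byte form → F3 BD 9D A1.
Concatenated (12 bytes): F1 9F 89 87 E1 84 83 7C F3 BD 9D A1.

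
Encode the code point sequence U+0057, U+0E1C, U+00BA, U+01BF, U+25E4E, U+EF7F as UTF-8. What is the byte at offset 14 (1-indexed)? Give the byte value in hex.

1-indexed offset 14 is 0-indexed offset 13.
U+0057 → 1-byte form 57 at offsets 0–0.
U+0E1C → 3-byte form E0 B8 9C at offsets 1–3.
U+00BA → 2-byte form C2 BA at offsets 4–5.
U+01BF → 2-byte form C6 BF at offsets 6–7.
U+25E4E → 4-byte form F0 A5 B9 8E at offsets 8–11.
U+EF7F → 3-byte form EE BD BF at offsets 12–14.
Offset 13 falls in char 6's range; it's byte 2 of EE BD BF = 0xBD.

0xBD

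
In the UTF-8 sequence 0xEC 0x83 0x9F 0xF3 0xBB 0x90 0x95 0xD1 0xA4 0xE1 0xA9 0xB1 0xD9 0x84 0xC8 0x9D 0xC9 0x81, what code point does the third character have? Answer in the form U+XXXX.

U+0464

Offset 0: leading byte 0xEC = 11101100 → 3-byte char #1 = EC 83 9F.
Offset 3: leading byte 0xF3 = 11110011 → 4-byte char #2 = F3 BB 90 95.
Offset 7: leading byte 0xD1 = 11010001 → 2-byte char #3 = D1 A4.
Leading byte 0xD1 = 11010001 matches 110xxxxx → 2-byte sequence.
Byte 1: 0xD1 = 11010001, payload 10001 (5 bits).
Byte 2: 0xA4 = 10100100 (10xxxxxx ✓), payload 100100.
Concatenate: 10001100100 = 0x464 (11 bits → U+0464).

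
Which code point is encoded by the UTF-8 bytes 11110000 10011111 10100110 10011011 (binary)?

U+1F99B

Leading byte 0xF0 = 11110000 matches 11110xxx → 4-byte sequence.
Byte 1: 0xF0 = 11110000, payload 000 (3 bits).
Byte 2: 0x9F = 10011111 (10xxxxxx ✓), payload 011111.
Byte 3: 0xA6 = 10100110 (10xxxxxx ✓), payload 100110.
Byte 4: 0x9B = 10011011 (10xxxxxx ✓), payload 011011.
Concatenate: 000011111100110011011 = 0x1F99B (21 bits → U+1F99B).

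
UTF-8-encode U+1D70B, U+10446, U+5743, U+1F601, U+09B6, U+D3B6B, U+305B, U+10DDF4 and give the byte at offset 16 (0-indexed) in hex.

U+1D70B → 4-byte form F0 9D 9C 8B at offsets 0–3.
U+10446 → 4-byte form F0 90 91 86 at offsets 4–7.
U+5743 → 3-byte form E5 9D 83 at offsets 8–10.
U+1F601 → 4-byte form F0 9F 98 81 at offsets 11–14.
U+09B6 → 3-byte form E0 A6 B6 at offsets 15–17.
Offset 16 falls in char 5's range; it's byte 2 of E0 A6 B6 = 0xA6.

0xA6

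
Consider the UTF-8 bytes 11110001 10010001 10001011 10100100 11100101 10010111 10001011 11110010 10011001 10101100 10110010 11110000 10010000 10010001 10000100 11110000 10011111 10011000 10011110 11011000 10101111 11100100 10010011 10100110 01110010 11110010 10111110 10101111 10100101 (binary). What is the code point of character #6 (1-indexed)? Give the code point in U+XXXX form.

Offset 0: leading byte 0xF1 = 11110001 → 4-byte char #1 = F1 91 8B A4.
Offset 4: leading byte 0xE5 = 11100101 → 3-byte char #2 = E5 97 8B.
Offset 7: leading byte 0xF2 = 11110010 → 4-byte char #3 = F2 99 AC B2.
Offset 11: leading byte 0xF0 = 11110000 → 4-byte char #4 = F0 90 91 84.
Offset 15: leading byte 0xF0 = 11110000 → 4-byte char #5 = F0 9F 98 9E.
Offset 19: leading byte 0xD8 = 11011000 → 2-byte char #6 = D8 AF.
Leading byte 0xD8 = 11011000 matches 110xxxxx → 2-byte sequence.
Byte 1: 0xD8 = 11011000, payload 11000 (5 bits).
Byte 2: 0xAF = 10101111 (10xxxxxx ✓), payload 101111.
Concatenate: 11000101111 = 0x62F (11 bits → U+062F).

U+062F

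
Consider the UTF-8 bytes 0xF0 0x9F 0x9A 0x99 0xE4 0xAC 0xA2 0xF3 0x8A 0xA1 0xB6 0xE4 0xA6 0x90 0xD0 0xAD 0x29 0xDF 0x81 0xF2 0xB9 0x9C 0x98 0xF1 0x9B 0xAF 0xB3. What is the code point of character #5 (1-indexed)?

Offset 0: leading byte 0xF0 = 11110000 → 4-byte char #1 = F0 9F 9A 99.
Offset 4: leading byte 0xE4 = 11100100 → 3-byte char #2 = E4 AC A2.
Offset 7: leading byte 0xF3 = 11110011 → 4-byte char #3 = F3 8A A1 B6.
Offset 11: leading byte 0xE4 = 11100100 → 3-byte char #4 = E4 A6 90.
Offset 14: leading byte 0xD0 = 11010000 → 2-byte char #5 = D0 AD.
Leading byte 0xD0 = 11010000 matches 110xxxxx → 2-byte sequence.
Byte 1: 0xD0 = 11010000, payload 10000 (5 bits).
Byte 2: 0xAD = 10101101 (10xxxxxx ✓), payload 101101.
Concatenate: 10000101101 = 0x42D (11 bits → U+042D).

U+042D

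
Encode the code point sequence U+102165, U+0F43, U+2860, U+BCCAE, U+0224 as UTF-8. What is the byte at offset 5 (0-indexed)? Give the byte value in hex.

0xBD

U+102165 → 4-byte form F4 82 85 A5 at offsets 0–3.
U+0F43 → 3-byte form E0 BD 83 at offsets 4–6.
Offset 5 falls in char 2's range; it's byte 2 of E0 BD 83 = 0xBD.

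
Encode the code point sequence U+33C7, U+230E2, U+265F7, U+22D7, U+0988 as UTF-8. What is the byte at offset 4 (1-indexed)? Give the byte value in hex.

0xF0

1-indexed offset 4 is 0-indexed offset 3.
U+33C7 → 3-byte form E3 8F 87 at offsets 0–2.
U+230E2 → 4-byte form F0 A3 83 A2 at offsets 3–6.
Offset 3 falls in char 2's range; it's byte 1 of F0 A3 83 A2 = 0xF0.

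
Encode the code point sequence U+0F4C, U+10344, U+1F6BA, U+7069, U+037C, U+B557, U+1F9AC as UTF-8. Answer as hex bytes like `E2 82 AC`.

U+0F4C: 3-byte form → E0 BD 8C.
U+10344: 4-byte form → F0 90 8D 84.
U+1F6BA: 4-byte form → F0 9F 9A BA.
U+7069: 3-byte form → E7 81 A9.
U+037C: 2-byte form → CD BC.
U+B557: 3-byte form → EB 95 97.
U+1F9AC: 4-byte form → F0 9F A6 AC.
Concatenated (23 bytes): E0 BD 8C F0 90 8D 84 F0 9F 9A BA E7 81 A9 CD BC EB 95 97 F0 9F A6 AC.

E0 BD 8C F0 90 8D 84 F0 9F 9A BA E7 81 A9 CD BC EB 95 97 F0 9F A6 AC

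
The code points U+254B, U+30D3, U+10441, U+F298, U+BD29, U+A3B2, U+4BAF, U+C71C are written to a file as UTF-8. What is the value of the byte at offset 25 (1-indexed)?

0x9C

1-indexed offset 25 is 0-indexed offset 24.
U+254B → 3-byte form E2 95 8B at offsets 0–2.
U+30D3 → 3-byte form E3 83 93 at offsets 3–5.
U+10441 → 4-byte form F0 90 91 81 at offsets 6–9.
U+F298 → 3-byte form EF 8A 98 at offsets 10–12.
U+BD29 → 3-byte form EB B4 A9 at offsets 13–15.
U+A3B2 → 3-byte form EA 8E B2 at offsets 16–18.
U+4BAF → 3-byte form E4 AE AF at offsets 19–21.
U+C71C → 3-byte form EC 9C 9C at offsets 22–24.
Offset 24 falls in char 8's range; it's byte 3 of EC 9C 9C = 0x9C.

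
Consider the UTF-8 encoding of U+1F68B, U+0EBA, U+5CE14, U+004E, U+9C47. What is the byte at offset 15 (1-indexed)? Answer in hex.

1-indexed offset 15 is 0-indexed offset 14.
U+1F68B → 4-byte form F0 9F 9A 8B at offsets 0–3.
U+0EBA → 3-byte form E0 BA BA at offsets 4–6.
U+5CE14 → 4-byte form F1 9C B8 94 at offsets 7–10.
U+004E → 1-byte form 4E at offsets 11–11.
U+9C47 → 3-byte form E9 B1 87 at offsets 12–14.
Offset 14 falls in char 5's range; it's byte 3 of E9 B1 87 = 0x87.

0x87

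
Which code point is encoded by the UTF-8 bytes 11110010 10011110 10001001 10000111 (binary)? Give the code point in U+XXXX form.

U+9E247

Leading byte 0xF2 = 11110010 matches 11110xxx → 4-byte sequence.
Byte 1: 0xF2 = 11110010, payload 010 (3 bits).
Byte 2: 0x9E = 10011110 (10xxxxxx ✓), payload 011110.
Byte 3: 0x89 = 10001001 (10xxxxxx ✓), payload 001001.
Byte 4: 0x87 = 10000111 (10xxxxxx ✓), payload 000111.
Concatenate: 010011110001001000111 = 0x9E247 (21 bits → U+9E247).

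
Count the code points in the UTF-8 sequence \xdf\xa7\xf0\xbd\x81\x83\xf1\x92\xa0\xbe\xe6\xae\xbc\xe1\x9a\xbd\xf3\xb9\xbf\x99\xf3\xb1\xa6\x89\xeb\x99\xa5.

8

Byte at offset 0: 0xDF = 11011111 → 2-byte char (#1). Advance 2.
Byte at offset 2: 0xF0 = 11110000 → 4-byte char (#2). Advance 4.
Byte at offset 6: 0xF1 = 11110001 → 4-byte char (#3). Advance 4.
Byte at offset 10: 0xE6 = 11100110 → 3-byte char (#4). Advance 3.
Byte at offset 13: 0xE1 = 11100001 → 3-byte char (#5). Advance 3.
Byte at offset 16: 0xF3 = 11110011 → 4-byte char (#6). Advance 4.
Byte at offset 20: 0xF3 = 11110011 → 4-byte char (#7). Advance 4.
Byte at offset 24: 0xEB = 11101011 → 3-byte char (#8). Advance 3.
Reached end at offset 27 after 8 code points.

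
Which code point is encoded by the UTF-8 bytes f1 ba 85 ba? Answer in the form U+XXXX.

Leading byte 0xF1 = 11110001 matches 11110xxx → 4-byte sequence.
Byte 1: 0xF1 = 11110001, payload 001 (3 bits).
Byte 2: 0xBA = 10111010 (10xxxxxx ✓), payload 111010.
Byte 3: 0x85 = 10000101 (10xxxxxx ✓), payload 000101.
Byte 4: 0xBA = 10111010 (10xxxxxx ✓), payload 111010.
Concatenate: 001111010000101111010 = 0x7A17A (21 bits → U+7A17A).

U+7A17A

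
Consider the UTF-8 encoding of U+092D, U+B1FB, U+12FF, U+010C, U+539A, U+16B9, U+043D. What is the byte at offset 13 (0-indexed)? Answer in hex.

0x9A

U+092D → 3-byte form E0 A4 AD at offsets 0–2.
U+B1FB → 3-byte form EB 87 BB at offsets 3–5.
U+12FF → 3-byte form E1 8B BF at offsets 6–8.
U+010C → 2-byte form C4 8C at offsets 9–10.
U+539A → 3-byte form E5 8E 9A at offsets 11–13.
Offset 13 falls in char 5's range; it's byte 3 of E5 8E 9A = 0x9A.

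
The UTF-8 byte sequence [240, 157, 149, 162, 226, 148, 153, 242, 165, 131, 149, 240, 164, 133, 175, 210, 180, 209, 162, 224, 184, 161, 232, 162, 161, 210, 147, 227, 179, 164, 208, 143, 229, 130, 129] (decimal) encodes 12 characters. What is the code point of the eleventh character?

U+040F

Offset 0: leading byte 0xF0 = 11110000 → 4-byte char #1 = F0 9D 95 A2.
Offset 4: leading byte 0xE2 = 11100010 → 3-byte char #2 = E2 94 99.
Offset 7: leading byte 0xF2 = 11110010 → 4-byte char #3 = F2 A5 83 95.
Offset 11: leading byte 0xF0 = 11110000 → 4-byte char #4 = F0 A4 85 AF.
Offset 15: leading byte 0xD2 = 11010010 → 2-byte char #5 = D2 B4.
Offset 17: leading byte 0xD1 = 11010001 → 2-byte char #6 = D1 A2.
Offset 19: leading byte 0xE0 = 11100000 → 3-byte char #7 = E0 B8 A1.
Offset 22: leading byte 0xE8 = 11101000 → 3-byte char #8 = E8 A2 A1.
Offset 25: leading byte 0xD2 = 11010010 → 2-byte char #9 = D2 93.
Offset 27: leading byte 0xE3 = 11100011 → 3-byte char #10 = E3 B3 A4.
Offset 30: leading byte 0xD0 = 11010000 → 2-byte char #11 = D0 8F.
Leading byte 0xD0 = 11010000 matches 110xxxxx → 2-byte sequence.
Byte 1: 0xD0 = 11010000, payload 10000 (5 bits).
Byte 2: 0x8F = 10001111 (10xxxxxx ✓), payload 001111.
Concatenate: 10000001111 = 0x40F (11 bits → U+040F).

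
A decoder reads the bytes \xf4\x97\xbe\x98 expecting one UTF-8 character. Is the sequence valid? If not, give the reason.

invalid (encodes a value above U+10FFFF)

Leading byte 0xF4 = 11110100 → 4-byte form.
Payload = 0x117F98, which exceeds U+10FFFF, the maximum Unicode code point. (Leading bytes F5–FF, or F4 followed by ≥ 0x90, are invalid.)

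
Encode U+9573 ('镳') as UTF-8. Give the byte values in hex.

E9 95 B3

U+9573 = 0x9573 = 38259 decimal. In range U+0800–U+FFFF → 3-byte form: 1110xxxx 10xxxxxx 10xxxxxx.
Binary (16 bits): 1001010101110011.
Split 4+6+6: 1001 | 010101 | 110011.
Byte 1: 11101001 = 0xE9.
Byte 2: 10010101 = 0x95.
Byte 3: 10110011 = 0xB3.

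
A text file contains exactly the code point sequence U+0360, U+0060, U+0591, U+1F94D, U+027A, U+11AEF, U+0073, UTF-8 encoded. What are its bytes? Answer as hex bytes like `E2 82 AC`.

U+0360: 2-byte form → CD A0.
U+0060: 1-byte form → 60.
U+0591: 2-byte form → D6 91.
U+1F94D: 4-byte form → F0 9F A5 8D.
U+027A: 2-byte form → C9 BA.
U+11AEF: 4-byte form → F0 91 AB AF.
U+0073: 1-byte form → 73.
Concatenated (16 bytes): CD A0 60 D6 91 F0 9F A5 8D C9 BA F0 91 AB AF 73.

CD A0 60 D6 91 F0 9F A5 8D C9 BA F0 91 AB AF 73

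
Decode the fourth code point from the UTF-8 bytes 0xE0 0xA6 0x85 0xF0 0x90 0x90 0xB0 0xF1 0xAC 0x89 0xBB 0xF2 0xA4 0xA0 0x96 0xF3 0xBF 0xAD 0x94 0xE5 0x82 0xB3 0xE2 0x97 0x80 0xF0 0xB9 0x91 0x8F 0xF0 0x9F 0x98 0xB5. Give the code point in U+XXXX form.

Offset 0: leading byte 0xE0 = 11100000 → 3-byte char #1 = E0 A6 85.
Offset 3: leading byte 0xF0 = 11110000 → 4-byte char #2 = F0 90 90 B0.
Offset 7: leading byte 0xF1 = 11110001 → 4-byte char #3 = F1 AC 89 BB.
Offset 11: leading byte 0xF2 = 11110010 → 4-byte char #4 = F2 A4 A0 96.
Leading byte 0xF2 = 11110010 matches 11110xxx → 4-byte sequence.
Byte 1: 0xF2 = 11110010, payload 010 (3 bits).
Byte 2: 0xA4 = 10100100 (10xxxxxx ✓), payload 100100.
Byte 3: 0xA0 = 10100000 (10xxxxxx ✓), payload 100000.
Byte 4: 0x96 = 10010110 (10xxxxxx ✓), payload 010110.
Concatenate: 010100100100000010110 = 0xA4816 (21 bits → U+A4816).

U+A4816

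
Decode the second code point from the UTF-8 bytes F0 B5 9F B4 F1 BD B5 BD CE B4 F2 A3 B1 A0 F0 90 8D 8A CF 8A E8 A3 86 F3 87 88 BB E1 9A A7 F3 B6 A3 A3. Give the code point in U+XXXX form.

U+7DD7D

Offset 0: leading byte 0xF0 = 11110000 → 4-byte char #1 = F0 B5 9F B4.
Offset 4: leading byte 0xF1 = 11110001 → 4-byte char #2 = F1 BD B5 BD.
Leading byte 0xF1 = 11110001 matches 11110xxx → 4-byte sequence.
Byte 1: 0xF1 = 11110001, payload 001 (3 bits).
Byte 2: 0xBD = 10111101 (10xxxxxx ✓), payload 111101.
Byte 3: 0xB5 = 10110101 (10xxxxxx ✓), payload 110101.
Byte 4: 0xBD = 10111101 (10xxxxxx ✓), payload 111101.
Concatenate: 001111101110101111101 = 0x7DD7D (21 bits → U+7DD7D).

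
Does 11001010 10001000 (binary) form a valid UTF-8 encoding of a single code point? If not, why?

valid

Leading byte 0xCA = 11001010 → 2-byte form.
Continuation bytes 0x88=10001000 all match 10xxxxxx.
Decoded value 0x288 is ≥ 0x80 (shortest form) and not a surrogate.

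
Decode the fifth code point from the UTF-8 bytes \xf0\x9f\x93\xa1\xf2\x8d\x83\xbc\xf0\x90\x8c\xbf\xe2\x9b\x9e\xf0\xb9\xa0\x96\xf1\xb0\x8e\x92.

Offset 0: leading byte 0xF0 = 11110000 → 4-byte char #1 = F0 9F 93 A1.
Offset 4: leading byte 0xF2 = 11110010 → 4-byte char #2 = F2 8D 83 BC.
Offset 8: leading byte 0xF0 = 11110000 → 4-byte char #3 = F0 90 8C BF.
Offset 12: leading byte 0xE2 = 11100010 → 3-byte char #4 = E2 9B 9E.
Offset 15: leading byte 0xF0 = 11110000 → 4-byte char #5 = F0 B9 A0 96.
Leading byte 0xF0 = 11110000 matches 11110xxx → 4-byte sequence.
Byte 1: 0xF0 = 11110000, payload 000 (3 bits).
Byte 2: 0xB9 = 10111001 (10xxxxxx ✓), payload 111001.
Byte 3: 0xA0 = 10100000 (10xxxxxx ✓), payload 100000.
Byte 4: 0x96 = 10010110 (10xxxxxx ✓), payload 010110.
Concatenate: 000111001100000010110 = 0x39816 (21 bits → U+39816).

U+39816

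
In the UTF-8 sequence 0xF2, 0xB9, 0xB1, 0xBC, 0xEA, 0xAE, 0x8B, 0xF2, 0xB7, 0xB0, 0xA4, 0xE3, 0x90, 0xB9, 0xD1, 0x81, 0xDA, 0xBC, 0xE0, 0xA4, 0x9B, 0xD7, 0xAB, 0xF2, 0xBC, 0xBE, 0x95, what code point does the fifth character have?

U+0441

Offset 0: leading byte 0xF2 = 11110010 → 4-byte char #1 = F2 B9 B1 BC.
Offset 4: leading byte 0xEA = 11101010 → 3-byte char #2 = EA AE 8B.
Offset 7: leading byte 0xF2 = 11110010 → 4-byte char #3 = F2 B7 B0 A4.
Offset 11: leading byte 0xE3 = 11100011 → 3-byte char #4 = E3 90 B9.
Offset 14: leading byte 0xD1 = 11010001 → 2-byte char #5 = D1 81.
Leading byte 0xD1 = 11010001 matches 110xxxxx → 2-byte sequence.
Byte 1: 0xD1 = 11010001, payload 10001 (5 bits).
Byte 2: 0x81 = 10000001 (10xxxxxx ✓), payload 000001.
Concatenate: 10001000001 = 0x441 (11 bits → U+0441).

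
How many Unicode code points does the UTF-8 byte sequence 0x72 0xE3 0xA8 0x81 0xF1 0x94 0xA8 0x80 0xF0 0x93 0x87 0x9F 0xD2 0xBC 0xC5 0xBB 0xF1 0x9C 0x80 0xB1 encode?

7

Byte at offset 0: 0x72 = 01110010 → 1-byte char (#1). Advance 1.
Byte at offset 1: 0xE3 = 11100011 → 3-byte char (#2). Advance 3.
Byte at offset 4: 0xF1 = 11110001 → 4-byte char (#3). Advance 4.
Byte at offset 8: 0xF0 = 11110000 → 4-byte char (#4). Advance 4.
Byte at offset 12: 0xD2 = 11010010 → 2-byte char (#5). Advance 2.
Byte at offset 14: 0xC5 = 11000101 → 2-byte char (#6). Advance 2.
Byte at offset 16: 0xF1 = 11110001 → 4-byte char (#7). Advance 4.
Reached end at offset 20 after 7 code points.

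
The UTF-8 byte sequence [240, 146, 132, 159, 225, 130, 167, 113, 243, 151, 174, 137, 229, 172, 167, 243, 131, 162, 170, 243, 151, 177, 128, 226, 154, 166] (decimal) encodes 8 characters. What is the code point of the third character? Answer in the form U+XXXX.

U+0071

Offset 0: leading byte 0xF0 = 11110000 → 4-byte char #1 = F0 92 84 9F.
Offset 4: leading byte 0xE1 = 11100001 → 3-byte char #2 = E1 82 A7.
Offset 7: leading byte 0x71 = 01110001 → 1-byte char #3 = 71.
Leading byte 0x71 = 01110001 matches 0xxxxxxx → 1-byte sequence.
Byte 1: 0x71 = 01110001, payload 1110001 (7 bits).
Concatenate: 1110001 = 0x71 (7 bits → U+0071).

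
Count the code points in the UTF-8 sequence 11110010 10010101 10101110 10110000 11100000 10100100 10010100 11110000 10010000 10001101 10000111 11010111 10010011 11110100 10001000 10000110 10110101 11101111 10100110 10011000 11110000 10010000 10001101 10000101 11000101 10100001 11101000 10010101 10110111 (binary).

9

Byte at offset 0: 0xF2 = 11110010 → 4-byte char (#1). Advance 4.
Byte at offset 4: 0xE0 = 11100000 → 3-byte char (#2). Advance 3.
Byte at offset 7: 0xF0 = 11110000 → 4-byte char (#3). Advance 4.
Byte at offset 11: 0xD7 = 11010111 → 2-byte char (#4). Advance 2.
Byte at offset 13: 0xF4 = 11110100 → 4-byte char (#5). Advance 4.
Byte at offset 17: 0xEF = 11101111 → 3-byte char (#6). Advance 3.
Byte at offset 20: 0xF0 = 11110000 → 4-byte char (#7). Advance 4.
Byte at offset 24: 0xC5 = 11000101 → 2-byte char (#8). Advance 2.
Byte at offset 26: 0xE8 = 11101000 → 3-byte char (#9). Advance 3.
Reached end at offset 29 after 9 code points.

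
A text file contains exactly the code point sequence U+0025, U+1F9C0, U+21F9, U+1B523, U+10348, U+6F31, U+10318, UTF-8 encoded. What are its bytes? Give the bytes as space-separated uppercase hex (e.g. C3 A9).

25 F0 9F A7 80 E2 87 B9 F0 9B 94 A3 F0 90 8D 88 E6 BC B1 F0 90 8C 98

U+0025: 1-byte form → 25.
U+1F9C0: 4-byte form → F0 9F A7 80.
U+21F9: 3-byte form → E2 87 B9.
U+1B523: 4-byte form → F0 9B 94 A3.
U+10348: 4-byte form → F0 90 8D 88.
U+6F31: 3-byte form → E6 BC B1.
U+10318: 4-byte form → F0 90 8C 98.
Concatenated (23 bytes): 25 F0 9F A7 80 E2 87 B9 F0 9B 94 A3 F0 90 8D 88 E6 BC B1 F0 90 8C 98.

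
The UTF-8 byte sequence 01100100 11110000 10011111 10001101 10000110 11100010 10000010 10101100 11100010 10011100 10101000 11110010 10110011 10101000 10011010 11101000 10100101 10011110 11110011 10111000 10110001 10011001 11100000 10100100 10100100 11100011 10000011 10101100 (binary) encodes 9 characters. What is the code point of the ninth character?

Offset 0: leading byte 0x64 = 01100100 → 1-byte char #1 = 64.
Offset 1: leading byte 0xF0 = 11110000 → 4-byte char #2 = F0 9F 8D 86.
Offset 5: leading byte 0xE2 = 11100010 → 3-byte char #3 = E2 82 AC.
Offset 8: leading byte 0xE2 = 11100010 → 3-byte char #4 = E2 9C A8.
Offset 11: leading byte 0xF2 = 11110010 → 4-byte char #5 = F2 B3 A8 9A.
Offset 15: leading byte 0xE8 = 11101000 → 3-byte char #6 = E8 A5 9E.
Offset 18: leading byte 0xF3 = 11110011 → 4-byte char #7 = F3 B8 B1 99.
Offset 22: leading byte 0xE0 = 11100000 → 3-byte char #8 = E0 A4 A4.
Offset 25: leading byte 0xE3 = 11100011 → 3-byte char #9 = E3 83 AC.
Leading byte 0xE3 = 11100011 matches 1110xxxx → 3-byte sequence.
Byte 1: 0xE3 = 11100011, payload 0011 (4 bits).
Byte 2: 0x83 = 10000011 (10xxxxxx ✓), payload 000011.
Byte 3: 0xAC = 10101100 (10xxxxxx ✓), payload 101100.
Concatenate: 0011000011101100 = 0x30EC (16 bits → U+30EC).

U+30EC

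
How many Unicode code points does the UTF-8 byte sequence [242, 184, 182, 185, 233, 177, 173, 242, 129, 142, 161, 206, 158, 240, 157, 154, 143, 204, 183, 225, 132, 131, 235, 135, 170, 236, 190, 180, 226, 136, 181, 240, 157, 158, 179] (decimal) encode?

11

Byte at offset 0: 0xF2 = 11110010 → 4-byte char (#1). Advance 4.
Byte at offset 4: 0xE9 = 11101001 → 3-byte char (#2). Advance 3.
Byte at offset 7: 0xF2 = 11110010 → 4-byte char (#3). Advance 4.
Byte at offset 11: 0xCE = 11001110 → 2-byte char (#4). Advance 2.
Byte at offset 13: 0xF0 = 11110000 → 4-byte char (#5). Advance 4.
Byte at offset 17: 0xCC = 11001100 → 2-byte char (#6). Advance 2.
Byte at offset 19: 0xE1 = 11100001 → 3-byte char (#7). Advance 3.
Byte at offset 22: 0xEB = 11101011 → 3-byte char (#8). Advance 3.
Byte at offset 25: 0xEC = 11101100 → 3-byte char (#9). Advance 3.
Byte at offset 28: 0xE2 = 11100010 → 3-byte char (#10). Advance 3.
Byte at offset 31: 0xF0 = 11110000 → 4-byte char (#11). Advance 4.
Reached end at offset 35 after 11 code points.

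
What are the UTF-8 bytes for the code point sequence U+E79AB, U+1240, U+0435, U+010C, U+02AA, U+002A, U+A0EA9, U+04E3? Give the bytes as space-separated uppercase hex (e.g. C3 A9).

F3 A7 A6 AB E1 89 80 D0 B5 C4 8C CA AA 2A F2 A0 BA A9 D3 A3

U+E79AB: 4-byte form → F3 A7 A6 AB.
U+1240: 3-byte form → E1 89 80.
U+0435: 2-byte form → D0 B5.
U+010C: 2-byte form → C4 8C.
U+02AA: 2-byte form → CA AA.
U+002A: 1-byte form → 2A.
U+A0EA9: 4-byte form → F2 A0 BA A9.
U+04E3: 2-byte form → D3 A3.
Concatenated (20 bytes): F3 A7 A6 AB E1 89 80 D0 B5 C4 8C CA AA 2A F2 A0 BA A9 D3 A3.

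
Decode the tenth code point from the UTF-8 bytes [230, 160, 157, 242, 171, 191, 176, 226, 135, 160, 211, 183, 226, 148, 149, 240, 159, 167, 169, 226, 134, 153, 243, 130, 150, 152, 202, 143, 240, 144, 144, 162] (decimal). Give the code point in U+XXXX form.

U+10422

Offset 0: leading byte 0xE6 = 11100110 → 3-byte char #1 = E6 A0 9D.
Offset 3: leading byte 0xF2 = 11110010 → 4-byte char #2 = F2 AB BF B0.
Offset 7: leading byte 0xE2 = 11100010 → 3-byte char #3 = E2 87 A0.
Offset 10: leading byte 0xD3 = 11010011 → 2-byte char #4 = D3 B7.
Offset 12: leading byte 0xE2 = 11100010 → 3-byte char #5 = E2 94 95.
Offset 15: leading byte 0xF0 = 11110000 → 4-byte char #6 = F0 9F A7 A9.
Offset 19: leading byte 0xE2 = 11100010 → 3-byte char #7 = E2 86 99.
Offset 22: leading byte 0xF3 = 11110011 → 4-byte char #8 = F3 82 96 98.
Offset 26: leading byte 0xCA = 11001010 → 2-byte char #9 = CA 8F.
Offset 28: leading byte 0xF0 = 11110000 → 4-byte char #10 = F0 90 90 A2.
Leading byte 0xF0 = 11110000 matches 11110xxx → 4-byte sequence.
Byte 1: 0xF0 = 11110000, payload 000 (3 bits).
Byte 2: 0x90 = 10010000 (10xxxxxx ✓), payload 010000.
Byte 3: 0x90 = 10010000 (10xxxxxx ✓), payload 010000.
Byte 4: 0xA2 = 10100010 (10xxxxxx ✓), payload 100010.
Concatenate: 000010000010000100010 = 0x10422 (21 bits → U+10422).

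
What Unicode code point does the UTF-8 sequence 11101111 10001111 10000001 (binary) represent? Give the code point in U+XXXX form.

U+F3C1

Leading byte 0xEF = 11101111 matches 1110xxxx → 3-byte sequence.
Byte 1: 0xEF = 11101111, payload 1111 (4 bits).
Byte 2: 0x8F = 10001111 (10xxxxxx ✓), payload 001111.
Byte 3: 0x81 = 10000001 (10xxxxxx ✓), payload 000001.
Concatenate: 1111001111000001 = 0xF3C1 (16 bits → U+F3C1).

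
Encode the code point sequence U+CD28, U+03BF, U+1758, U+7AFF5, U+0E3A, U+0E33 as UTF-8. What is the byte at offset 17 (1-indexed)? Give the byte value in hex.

0xB8

1-indexed offset 17 is 0-indexed offset 16.
U+CD28 → 3-byte form EC B4 A8 at offsets 0–2.
U+03BF → 2-byte form CE BF at offsets 3–4.
U+1758 → 3-byte form E1 9D 98 at offsets 5–7.
U+7AFF5 → 4-byte form F1 BA BF B5 at offsets 8–11.
U+0E3A → 3-byte form E0 B8 BA at offsets 12–14.
U+0E33 → 3-byte form E0 B8 B3 at offsets 15–17.
Offset 16 falls in char 6's range; it's byte 2 of E0 B8 B3 = 0xB8.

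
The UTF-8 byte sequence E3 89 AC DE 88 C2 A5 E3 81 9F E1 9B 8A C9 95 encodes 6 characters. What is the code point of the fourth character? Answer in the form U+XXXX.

Offset 0: leading byte 0xE3 = 11100011 → 3-byte char #1 = E3 89 AC.
Offset 3: leading byte 0xDE = 11011110 → 2-byte char #2 = DE 88.
Offset 5: leading byte 0xC2 = 11000010 → 2-byte char #3 = C2 A5.
Offset 7: leading byte 0xE3 = 11100011 → 3-byte char #4 = E3 81 9F.
Leading byte 0xE3 = 11100011 matches 1110xxxx → 3-byte sequence.
Byte 1: 0xE3 = 11100011, payload 0011 (4 bits).
Byte 2: 0x81 = 10000001 (10xxxxxx ✓), payload 000001.
Byte 3: 0x9F = 10011111 (10xxxxxx ✓), payload 011111.
Concatenate: 0011000001011111 = 0x305F (16 bits → U+305F).

U+305F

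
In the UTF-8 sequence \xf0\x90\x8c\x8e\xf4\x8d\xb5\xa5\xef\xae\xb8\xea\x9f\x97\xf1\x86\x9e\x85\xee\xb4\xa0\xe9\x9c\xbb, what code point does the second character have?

Offset 0: leading byte 0xF0 = 11110000 → 4-byte char #1 = F0 90 8C 8E.
Offset 4: leading byte 0xF4 = 11110100 → 4-byte char #2 = F4 8D B5 A5.
Leading byte 0xF4 = 11110100 matches 11110xxx → 4-byte sequence.
Byte 1: 0xF4 = 11110100, payload 100 (3 bits).
Byte 2: 0x8D = 10001101 (10xxxxxx ✓), payload 001101.
Byte 3: 0xB5 = 10110101 (10xxxxxx ✓), payload 110101.
Byte 4: 0xA5 = 10100101 (10xxxxxx ✓), payload 100101.
Concatenate: 100001101110101100101 = 0x10DD65 (21 bits → U+10DD65).

U+10DD65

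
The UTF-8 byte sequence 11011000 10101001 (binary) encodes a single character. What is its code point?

U+0629

Leading byte 0xD8 = 11011000 matches 110xxxxx → 2-byte sequence.
Byte 1: 0xD8 = 11011000, payload 11000 (5 bits).
Byte 2: 0xA9 = 10101001 (10xxxxxx ✓), payload 101001.
Concatenate: 11000101001 = 0x629 (11 bits → U+0629).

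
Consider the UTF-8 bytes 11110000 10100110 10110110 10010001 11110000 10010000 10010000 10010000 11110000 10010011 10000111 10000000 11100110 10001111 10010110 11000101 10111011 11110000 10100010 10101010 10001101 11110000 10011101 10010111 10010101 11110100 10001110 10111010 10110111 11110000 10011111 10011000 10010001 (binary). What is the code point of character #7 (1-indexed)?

Offset 0: leading byte 0xF0 = 11110000 → 4-byte char #1 = F0 A6 B6 91.
Offset 4: leading byte 0xF0 = 11110000 → 4-byte char #2 = F0 90 90 90.
Offset 8: leading byte 0xF0 = 11110000 → 4-byte char #3 = F0 93 87 80.
Offset 12: leading byte 0xE6 = 11100110 → 3-byte char #4 = E6 8F 96.
Offset 15: leading byte 0xC5 = 11000101 → 2-byte char #5 = C5 BB.
Offset 17: leading byte 0xF0 = 11110000 → 4-byte char #6 = F0 A2 AA 8D.
Offset 21: leading byte 0xF0 = 11110000 → 4-byte char #7 = F0 9D 97 95.
Leading byte 0xF0 = 11110000 matches 11110xxx → 4-byte sequence.
Byte 1: 0xF0 = 11110000, payload 000 (3 bits).
Byte 2: 0x9D = 10011101 (10xxxxxx ✓), payload 011101.
Byte 3: 0x97 = 10010111 (10xxxxxx ✓), payload 010111.
Byte 4: 0x95 = 10010101 (10xxxxxx ✓), payload 010101.
Concatenate: 000011101010111010101 = 0x1D5D5 (21 bits → U+1D5D5).

U+1D5D5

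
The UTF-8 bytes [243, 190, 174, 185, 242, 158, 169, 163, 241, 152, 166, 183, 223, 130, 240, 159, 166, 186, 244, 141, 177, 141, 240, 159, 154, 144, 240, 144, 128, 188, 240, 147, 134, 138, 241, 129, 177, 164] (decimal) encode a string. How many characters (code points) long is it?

10

Byte at offset 0: 0xF3 = 11110011 → 4-byte char (#1). Advance 4.
Byte at offset 4: 0xF2 = 11110010 → 4-byte char (#2). Advance 4.
Byte at offset 8: 0xF1 = 11110001 → 4-byte char (#3). Advance 4.
Byte at offset 12: 0xDF = 11011111 → 2-byte char (#4). Advance 2.
Byte at offset 14: 0xF0 = 11110000 → 4-byte char (#5). Advance 4.
Byte at offset 18: 0xF4 = 11110100 → 4-byte char (#6). Advance 4.
Byte at offset 22: 0xF0 = 11110000 → 4-byte char (#7). Advance 4.
Byte at offset 26: 0xF0 = 11110000 → 4-byte char (#8). Advance 4.
Byte at offset 30: 0xF0 = 11110000 → 4-byte char (#9). Advance 4.
Byte at offset 34: 0xF1 = 11110001 → 4-byte char (#10). Advance 4.
Reached end at offset 38 after 10 code points.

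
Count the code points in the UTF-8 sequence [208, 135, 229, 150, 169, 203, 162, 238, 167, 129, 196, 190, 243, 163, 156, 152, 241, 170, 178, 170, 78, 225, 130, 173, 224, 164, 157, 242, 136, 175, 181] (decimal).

11

Byte at offset 0: 0xD0 = 11010000 → 2-byte char (#1). Advance 2.
Byte at offset 2: 0xE5 = 11100101 → 3-byte char (#2). Advance 3.
Byte at offset 5: 0xCB = 11001011 → 2-byte char (#3). Advance 2.
Byte at offset 7: 0xEE = 11101110 → 3-byte char (#4). Advance 3.
Byte at offset 10: 0xC4 = 11000100 → 2-byte char (#5). Advance 2.
Byte at offset 12: 0xF3 = 11110011 → 4-byte char (#6). Advance 4.
Byte at offset 16: 0xF1 = 11110001 → 4-byte char (#7). Advance 4.
Byte at offset 20: 0x4E = 01001110 → 1-byte char (#8). Advance 1.
Byte at offset 21: 0xE1 = 11100001 → 3-byte char (#9). Advance 3.
Byte at offset 24: 0xE0 = 11100000 → 3-byte char (#10). Advance 3.
Byte at offset 27: 0xF2 = 11110010 → 4-byte char (#11). Advance 4.
Reached end at offset 31 after 11 code points.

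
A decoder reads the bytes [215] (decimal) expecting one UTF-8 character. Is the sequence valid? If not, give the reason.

invalid (sequence truncated)

Leading byte 0xD7 = 11010111 → 2-byte form, but only 1 byte is present.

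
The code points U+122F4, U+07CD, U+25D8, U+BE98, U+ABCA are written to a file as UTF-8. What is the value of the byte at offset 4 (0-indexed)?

U+122F4 → 4-byte form F0 92 8B B4 at offsets 0–3.
U+07CD → 2-byte form DF 8D at offsets 4–5.
Offset 4 falls in char 2's range; it's byte 1 of DF 8D = 0xDF.

0xDF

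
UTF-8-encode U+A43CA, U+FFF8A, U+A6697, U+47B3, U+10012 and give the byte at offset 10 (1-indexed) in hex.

1-indexed offset 10 is 0-indexed offset 9.
U+A43CA → 4-byte form F2 A4 8F 8A at offsets 0–3.
U+FFF8A → 4-byte form F3 BF BE 8A at offsets 4–7.
U+A6697 → 4-byte form F2 A6 9A 97 at offsets 8–11.
Offset 9 falls in char 3's range; it's byte 2 of F2 A6 9A 97 = 0xA6.

0xA6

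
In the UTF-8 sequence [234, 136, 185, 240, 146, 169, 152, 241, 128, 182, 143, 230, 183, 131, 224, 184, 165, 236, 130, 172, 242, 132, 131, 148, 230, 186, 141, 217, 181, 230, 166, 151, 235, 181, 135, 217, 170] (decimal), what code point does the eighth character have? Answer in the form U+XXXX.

U+6E8D

Offset 0: leading byte 0xEA = 11101010 → 3-byte char #1 = EA 88 B9.
Offset 3: leading byte 0xF0 = 11110000 → 4-byte char #2 = F0 92 A9 98.
Offset 7: leading byte 0xF1 = 11110001 → 4-byte char #3 = F1 80 B6 8F.
Offset 11: leading byte 0xE6 = 11100110 → 3-byte char #4 = E6 B7 83.
Offset 14: leading byte 0xE0 = 11100000 → 3-byte char #5 = E0 B8 A5.
Offset 17: leading byte 0xEC = 11101100 → 3-byte char #6 = EC 82 AC.
Offset 20: leading byte 0xF2 = 11110010 → 4-byte char #7 = F2 84 83 94.
Offset 24: leading byte 0xE6 = 11100110 → 3-byte char #8 = E6 BA 8D.
Leading byte 0xE6 = 11100110 matches 1110xxxx → 3-byte sequence.
Byte 1: 0xE6 = 11100110, payload 0110 (4 bits).
Byte 2: 0xBA = 10111010 (10xxxxxx ✓), payload 111010.
Byte 3: 0x8D = 10001101 (10xxxxxx ✓), payload 001101.
Concatenate: 0110111010001101 = 0x6E8D (16 bits → U+6E8D).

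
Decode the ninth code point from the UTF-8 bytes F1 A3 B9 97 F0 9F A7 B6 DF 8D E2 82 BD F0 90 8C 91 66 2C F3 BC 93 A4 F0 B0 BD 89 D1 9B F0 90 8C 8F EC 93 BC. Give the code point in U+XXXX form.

U+30F49

Offset 0: leading byte 0xF1 = 11110001 → 4-byte char #1 = F1 A3 B9 97.
Offset 4: leading byte 0xF0 = 11110000 → 4-byte char #2 = F0 9F A7 B6.
Offset 8: leading byte 0xDF = 11011111 → 2-byte char #3 = DF 8D.
Offset 10: leading byte 0xE2 = 11100010 → 3-byte char #4 = E2 82 BD.
Offset 13: leading byte 0xF0 = 11110000 → 4-byte char #5 = F0 90 8C 91.
Offset 17: leading byte 0x66 = 01100110 → 1-byte char #6 = 66.
Offset 18: leading byte 0x2C = 00101100 → 1-byte char #7 = 2C.
Offset 19: leading byte 0xF3 = 11110011 → 4-byte char #8 = F3 BC 93 A4.
Offset 23: leading byte 0xF0 = 11110000 → 4-byte char #9 = F0 B0 BD 89.
Leading byte 0xF0 = 11110000 matches 11110xxx → 4-byte sequence.
Byte 1: 0xF0 = 11110000, payload 000 (3 bits).
Byte 2: 0xB0 = 10110000 (10xxxxxx ✓), payload 110000.
Byte 3: 0xBD = 10111101 (10xxxxxx ✓), payload 111101.
Byte 4: 0x89 = 10001001 (10xxxxxx ✓), payload 001001.
Concatenate: 000110000111101001001 = 0x30F49 (21 bits → U+30F49).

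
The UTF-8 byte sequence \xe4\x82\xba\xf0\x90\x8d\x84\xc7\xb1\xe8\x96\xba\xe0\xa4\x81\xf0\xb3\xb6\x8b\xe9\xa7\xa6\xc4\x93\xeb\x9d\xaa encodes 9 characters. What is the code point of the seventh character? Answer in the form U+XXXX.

Offset 0: leading byte 0xE4 = 11100100 → 3-byte char #1 = E4 82 BA.
Offset 3: leading byte 0xF0 = 11110000 → 4-byte char #2 = F0 90 8D 84.
Offset 7: leading byte 0xC7 = 11000111 → 2-byte char #3 = C7 B1.
Offset 9: leading byte 0xE8 = 11101000 → 3-byte char #4 = E8 96 BA.
Offset 12: leading byte 0xE0 = 11100000 → 3-byte char #5 = E0 A4 81.
Offset 15: leading byte 0xF0 = 11110000 → 4-byte char #6 = F0 B3 B6 8B.
Offset 19: leading byte 0xE9 = 11101001 → 3-byte char #7 = E9 A7 A6.
Leading byte 0xE9 = 11101001 matches 1110xxxx → 3-byte sequence.
Byte 1: 0xE9 = 11101001, payload 1001 (4 bits).
Byte 2: 0xA7 = 10100111 (10xxxxxx ✓), payload 100111.
Byte 3: 0xA6 = 10100110 (10xxxxxx ✓), payload 100110.
Concatenate: 1001100111100110 = 0x99E6 (16 bits → U+99E6).

U+99E6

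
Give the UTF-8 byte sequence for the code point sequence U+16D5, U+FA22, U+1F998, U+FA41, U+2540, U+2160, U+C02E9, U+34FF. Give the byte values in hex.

E1 9B 95 EF A8 A2 F0 9F A6 98 EF A9 81 E2 95 80 E2 85 A0 F3 80 8B A9 E3 93 BF

U+16D5: 3-byte form → E1 9B 95.
U+FA22: 3-byte form → EF A8 A2.
U+1F998: 4-byte form → F0 9F A6 98.
U+FA41: 3-byte form → EF A9 81.
U+2540: 3-byte form → E2 95 80.
U+2160: 3-byte form → E2 85 A0.
U+C02E9: 4-byte form → F3 80 8B A9.
U+34FF: 3-byte form → E3 93 BF.
Concatenated (26 bytes): E1 9B 95 EF A8 A2 F0 9F A6 98 EF A9 81 E2 95 80 E2 85 A0 F3 80 8B A9 E3 93 BF.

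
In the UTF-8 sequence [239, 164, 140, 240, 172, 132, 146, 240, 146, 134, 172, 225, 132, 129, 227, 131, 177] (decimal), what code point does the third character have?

U+121AC

Offset 0: leading byte 0xEF = 11101111 → 3-byte char #1 = EF A4 8C.
Offset 3: leading byte 0xF0 = 11110000 → 4-byte char #2 = F0 AC 84 92.
Offset 7: leading byte 0xF0 = 11110000 → 4-byte char #3 = F0 92 86 AC.
Leading byte 0xF0 = 11110000 matches 11110xxx → 4-byte sequence.
Byte 1: 0xF0 = 11110000, payload 000 (3 bits).
Byte 2: 0x92 = 10010010 (10xxxxxx ✓), payload 010010.
Byte 3: 0x86 = 10000110 (10xxxxxx ✓), payload 000110.
Byte 4: 0xAC = 10101100 (10xxxxxx ✓), payload 101100.
Concatenate: 000010010000110101100 = 0x121AC (21 bits → U+121AC).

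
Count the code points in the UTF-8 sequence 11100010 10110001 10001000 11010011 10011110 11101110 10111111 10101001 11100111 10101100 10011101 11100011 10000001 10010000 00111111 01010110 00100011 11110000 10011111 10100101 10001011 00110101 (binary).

Byte at offset 0: 0xE2 = 11100010 → 3-byte char (#1). Advance 3.
Byte at offset 3: 0xD3 = 11010011 → 2-byte char (#2). Advance 2.
Byte at offset 5: 0xEE = 11101110 → 3-byte char (#3). Advance 3.
Byte at offset 8: 0xE7 = 11100111 → 3-byte char (#4). Advance 3.
Byte at offset 11: 0xE3 = 11100011 → 3-byte char (#5). Advance 3.
Byte at offset 14: 0x3F = 00111111 → 1-byte char (#6). Advance 1.
Byte at offset 15: 0x56 = 01010110 → 1-byte char (#7). Advance 1.
Byte at offset 16: 0x23 = 00100011 → 1-byte char (#8). Advance 1.
Byte at offset 17: 0xF0 = 11110000 → 4-byte char (#9). Advance 4.
Byte at offset 21: 0x35 = 00110101 → 1-byte char (#10). Advance 1.
Reached end at offset 22 after 10 code points.

10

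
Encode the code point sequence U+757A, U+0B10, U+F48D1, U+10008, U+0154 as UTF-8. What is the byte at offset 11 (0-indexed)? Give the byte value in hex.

0x90

U+757A → 3-byte form E7 95 BA at offsets 0–2.
U+0B10 → 3-byte form E0 AC 90 at offsets 3–5.
U+F48D1 → 4-byte form F3 B4 A3 91 at offsets 6–9.
U+10008 → 4-byte form F0 90 80 88 at offsets 10–13.
Offset 11 falls in char 4's range; it's byte 2 of F0 90 80 88 = 0x90.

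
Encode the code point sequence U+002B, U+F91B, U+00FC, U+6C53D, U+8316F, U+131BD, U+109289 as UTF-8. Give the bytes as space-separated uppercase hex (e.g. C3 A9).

U+002B: 1-byte form → 2B.
U+F91B: 3-byte form → EF A4 9B.
U+00FC: 2-byte form → C3 BC.
U+6C53D: 4-byte form → F1 AC 94 BD.
U+8316F: 4-byte form → F2 83 85 AF.
U+131BD: 4-byte form → F0 93 86 BD.
U+109289: 4-byte form → F4 89 8A 89.
Concatenated (22 bytes): 2B EF A4 9B C3 BC F1 AC 94 BD F2 83 85 AF F0 93 86 BD F4 89 8A 89.

2B EF A4 9B C3 BC F1 AC 94 BD F2 83 85 AF F0 93 86 BD F4 89 8A 89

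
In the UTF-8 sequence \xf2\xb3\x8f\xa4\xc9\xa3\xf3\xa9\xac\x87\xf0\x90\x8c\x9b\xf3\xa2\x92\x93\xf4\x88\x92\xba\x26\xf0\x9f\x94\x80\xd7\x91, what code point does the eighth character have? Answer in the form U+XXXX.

U+1F500

Offset 0: leading byte 0xF2 = 11110010 → 4-byte char #1 = F2 B3 8F A4.
Offset 4: leading byte 0xC9 = 11001001 → 2-byte char #2 = C9 A3.
Offset 6: leading byte 0xF3 = 11110011 → 4-byte char #3 = F3 A9 AC 87.
Offset 10: leading byte 0xF0 = 11110000 → 4-byte char #4 = F0 90 8C 9B.
Offset 14: leading byte 0xF3 = 11110011 → 4-byte char #5 = F3 A2 92 93.
Offset 18: leading byte 0xF4 = 11110100 → 4-byte char #6 = F4 88 92 BA.
Offset 22: leading byte 0x26 = 00100110 → 1-byte char #7 = 26.
Offset 23: leading byte 0xF0 = 11110000 → 4-byte char #8 = F0 9F 94 80.
Leading byte 0xF0 = 11110000 matches 11110xxx → 4-byte sequence.
Byte 1: 0xF0 = 11110000, payload 000 (3 bits).
Byte 2: 0x9F = 10011111 (10xxxxxx ✓), payload 011111.
Byte 3: 0x94 = 10010100 (10xxxxxx ✓), payload 010100.
Byte 4: 0x80 = 10000000 (10xxxxxx ✓), payload 000000.
Concatenate: 000011111010100000000 = 0x1F500 (21 bits → U+1F500).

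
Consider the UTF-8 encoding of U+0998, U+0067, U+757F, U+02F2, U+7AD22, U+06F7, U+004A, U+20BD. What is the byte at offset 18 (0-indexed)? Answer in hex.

U+0998 → 3-byte form E0 A6 98 at offsets 0–2.
U+0067 → 1-byte form 67 at offsets 3–3.
U+757F → 3-byte form E7 95 BF at offsets 4–6.
U+02F2 → 2-byte form CB B2 at offsets 7–8.
U+7AD22 → 4-byte form F1 BA B4 A2 at offsets 9–12.
U+06F7 → 2-byte form DB B7 at offsets 13–14.
U+004A → 1-byte form 4A at offsets 15–15.
U+20BD → 3-byte form E2 82 BD at offsets 16–18.
Offset 18 falls in char 8's range; it's byte 3 of E2 82 BD = 0xBD.

0xBD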